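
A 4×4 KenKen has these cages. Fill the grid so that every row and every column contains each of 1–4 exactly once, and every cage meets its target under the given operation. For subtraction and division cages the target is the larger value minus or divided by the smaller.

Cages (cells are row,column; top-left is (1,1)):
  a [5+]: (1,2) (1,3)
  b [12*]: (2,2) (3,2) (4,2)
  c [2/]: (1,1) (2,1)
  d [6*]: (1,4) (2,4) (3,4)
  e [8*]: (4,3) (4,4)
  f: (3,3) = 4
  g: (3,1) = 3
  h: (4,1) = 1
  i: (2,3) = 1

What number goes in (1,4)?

Cage i is given, which forces (2,3) = 1.
G is a freebie, which forces (3,1) = 3.
Cage f is a single given cell; hence (3,3) = 4.
Cage h is given; hence (4,1) = 1.
Column 3 now contains 4, which forces (4,3) = 2.
Row 4 already has 2; hence (4,4) = 4.
Cage a needs two cells with sum 5, so (1,2) = 2.
2 is placed in column 3; hence (1,3) = 3.
Row 1 already has 3, leaving (1,4) = 1.
Cage b has product 12; hence (2,2) = 4.
Row 3 now contains 4, so (3,2) = 1.
Column 4 now contains 1; hence (3,4) = 2.
Row 4 now contains 4, which forces (4,2) = 3.
Row 1 now contains 2, which forces (1,1) = 4.
Row 2 now contains 4; hence (2,1) = 2.
Column 4 now contains 2, so (2,4) = 3.
Filled in: 4 2 3 1 / 2 4 1 3 / 3 1 4 2 / 1 3 2 4.

1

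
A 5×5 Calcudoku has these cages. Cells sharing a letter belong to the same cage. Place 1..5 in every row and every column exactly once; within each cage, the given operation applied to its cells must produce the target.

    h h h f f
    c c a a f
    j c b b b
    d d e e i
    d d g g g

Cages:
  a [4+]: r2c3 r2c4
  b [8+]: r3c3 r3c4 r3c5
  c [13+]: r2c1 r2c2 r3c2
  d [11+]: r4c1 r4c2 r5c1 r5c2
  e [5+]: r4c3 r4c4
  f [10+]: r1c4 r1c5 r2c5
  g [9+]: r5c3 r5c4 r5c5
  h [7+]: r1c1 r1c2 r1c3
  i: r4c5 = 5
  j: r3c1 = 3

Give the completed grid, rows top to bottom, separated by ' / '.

Cage j is given, leaving r3c1 = 3.
Cage i is a single given cell, leaving r4c5 = 5.
The only place for 5 in row 1 is r1c4.
The 3 cells of cage b must have sum 8, so r3c3 = 5.
Cage c needs sum 13, leaving r2c1 = 4.
Cage c needs sum 13, which forces r2c2 = 5.
5 is placed in row 3, leaving r3c2 = 4.
The 3 cells of cage h must have sum 7, so r1c3 = 4.
Cage d needs sum 11; hence r5c1 = 5.
Row 1 needs a 3, and only r1c5 is open for it.
Column 5 now contains 3, leaving r2c5 = 2.
Column 5 now contains 2, leaving r3c5 = 1.
Column 5 now contains 2; hence r5c5 = 4.
1 is placed in row 3, which forces r3c4 = 2.
2 is placed in column 4, leaving r5c4 = 3.
The two cells of cage a must have sum 4; hence r2c3 = 3.
Column 4 now contains 3, so r2c4 = 1.
Cage d needs sum 11, which forces r4c2 = 3.
Cage e needs two cells with sum 5; hence r4c3 = 1.
Column 4 now contains 3, leaving r4c4 = 4.
3 is placed in row 5, so r5c3 = 2.
Row 4 already has 1, leaving r4c1 = 2.
Row 5 now contains 2, leaving r5c2 = 1.
Column 1 already has 2, which forces r1c1 = 1.
Column 2 now contains 1, so r1c2 = 2.

1 2 4 5 3 / 4 5 3 1 2 / 3 4 5 2 1 / 2 3 1 4 5 / 5 1 2 3 4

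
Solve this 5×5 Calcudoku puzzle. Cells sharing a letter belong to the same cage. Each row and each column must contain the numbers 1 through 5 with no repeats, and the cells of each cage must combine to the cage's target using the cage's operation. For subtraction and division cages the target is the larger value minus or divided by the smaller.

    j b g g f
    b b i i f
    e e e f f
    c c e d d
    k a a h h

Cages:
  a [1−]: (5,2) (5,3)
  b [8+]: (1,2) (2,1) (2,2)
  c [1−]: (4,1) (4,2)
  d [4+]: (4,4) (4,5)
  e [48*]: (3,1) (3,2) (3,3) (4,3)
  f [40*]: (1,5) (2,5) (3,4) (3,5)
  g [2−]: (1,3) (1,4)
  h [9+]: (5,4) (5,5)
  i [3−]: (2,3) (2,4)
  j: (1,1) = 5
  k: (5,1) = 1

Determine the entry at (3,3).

Cage j is given, so (1,1) = 5.
Cage k is a single given cell, so (5,1) = 1.
The only place for 5 in row 4 is (4,2).
Cage c needs two cells with difference 1; hence (4,1) = 4.
Row 4 already has 4, which forces (4,3) = 2.
The only place for 3 in row 2 is (2,1).
3 is placed in column 1; hence (3,1) = 2.
In row 5, 2 can only go at (5,2), so (5,2) = 2.
Cage a's pair has difference 1; hence (5,3) = 3.
Cage e has product 48, so (3,2) = 3.
Column 3 now contains 3, which forces (3,3) = 4.
Column 3 now contains 4, leaving (1,3) = 1.
The two cells of cage g must have difference 2, leaving (1,4) = 3.
Column 3 already has 1; hence (2,3) = 5.
Column 4 already has 3, leaving (4,4) = 1.
Row 4 now contains 1, which forces (4,5) = 3.
Row 1 now contains 1; hence (1,2) = 4.
Row 1 already has 4, which forces (1,5) = 2.
Cage b needs sum 8; hence (2,2) = 1.
Cage i needs two cells with difference 3; hence (2,4) = 2.
Column 5 now contains 2, leaving (2,5) = 4.
Column 4 now contains 1, which forces (3,4) = 5.
Cage f needs product 40, which forces (3,5) = 1.
5 is placed in column 4, which forces (5,4) = 4.
Column 5 already has 4, leaving (5,5) = 5.
Completed grid: 5 4 1 3 2 / 3 1 5 2 4 / 2 3 4 5 1 / 4 5 2 1 3 / 1 2 3 4 5.

4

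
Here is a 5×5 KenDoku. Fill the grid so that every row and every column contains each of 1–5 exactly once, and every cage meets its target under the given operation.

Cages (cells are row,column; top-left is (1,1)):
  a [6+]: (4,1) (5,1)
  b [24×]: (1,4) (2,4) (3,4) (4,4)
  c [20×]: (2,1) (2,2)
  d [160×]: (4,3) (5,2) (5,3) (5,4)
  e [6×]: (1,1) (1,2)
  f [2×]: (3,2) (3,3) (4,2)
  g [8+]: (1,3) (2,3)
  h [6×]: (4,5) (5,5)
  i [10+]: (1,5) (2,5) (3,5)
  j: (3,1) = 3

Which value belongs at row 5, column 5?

Cage j is given, leaving (3,1) = 3.
Cage f needs product 2; hence (3,2) = 2.
Cage f needs product 2, which forces (3,3) = 1.
1 is placed in row 3, leaving (3,4) = 4.
Row 3 now contains 4, so (3,5) = 5.
Cage f has product 2, leaving (4,2) = 1.
Cage d has product 160, leaving (4,3) = 4.
Column 1 already has 3, so (1,1) = 2.
2 is placed in column 2, leaving (1,2) = 3.
Row 1 already has 3, which forces (1,3) = 5.
Row 1 already has 3, so (1,4) = 1.
Row 1 already has 1, which forces (1,5) = 4.
Column 3 already has 5, leaving (2,3) = 3.
3 is placed in row 2; hence (2,4) = 2.
2 is placed in row 2; hence (2,5) = 1.
Column 1 already has 2; hence (4,1) = 5.
2 is placed in column 4; hence (4,4) = 3.
Row 4 already has 3; hence (4,5) = 2.
The 4 cells of cage d must have product 160, so (5,2) = 4.
Column 3 already has 5; hence (5,3) = 2.
2 is placed in column 4, which forces (5,4) = 5.
2 is placed in column 5, which forces (5,5) = 3.
Column 1 now contains 5; hence (2,1) = 4.
Column 2 now contains 4, which forces (2,2) = 5.
Row 5 now contains 4, leaving (5,1) = 1.
The full grid is 2 3 5 1 4 / 4 5 3 2 1 / 3 2 1 4 5 / 5 1 4 3 2 / 1 4 2 5 3.

3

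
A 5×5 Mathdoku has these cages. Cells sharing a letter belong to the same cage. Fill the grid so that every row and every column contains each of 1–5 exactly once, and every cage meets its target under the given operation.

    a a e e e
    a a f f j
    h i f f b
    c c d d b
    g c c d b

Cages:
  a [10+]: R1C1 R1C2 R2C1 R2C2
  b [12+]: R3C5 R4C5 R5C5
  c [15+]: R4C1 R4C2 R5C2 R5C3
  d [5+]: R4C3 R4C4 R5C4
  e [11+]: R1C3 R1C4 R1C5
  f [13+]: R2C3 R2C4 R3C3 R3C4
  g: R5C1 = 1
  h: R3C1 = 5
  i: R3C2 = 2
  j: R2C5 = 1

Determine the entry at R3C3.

1

Cage j is a single given cell, which forces R2C5 = 1.
Cage h is a single given cell; hence R3C1 = 5.
Cage i is given; hence R3C2 = 2.
Cage g is given; hence R5C1 = 1.
1 is placed in row 5, so R5C4 = 2.
Cage a has sum 10, leaving R1C2 = 1.
Cage d needs sum 5, so R4C3 = 2.
Cage d has sum 5; hence R4C4 = 1.
Cage e needs sum 11, so R1C5 = 2.
Cage f needs sum 13, leaving R3C3 = 1.
The 4 cells of cage a must have sum 10, which forces R2C1 = 2.
Row 1 needs a 3, and only R1C1 is open for it.
The 4 cells of cage a must have sum 10; hence R2C2 = 4.
Column 1 already has 3, so R4C1 = 4.
Cage c has sum 15; hence R4C2 = 3.
3 is placed in row 4; hence R4C5 = 5.
Cage c needs sum 15; hence R5C2 = 5.
The 4 cells of cage c must have sum 15; hence R5C3 = 3.
Row 5 now contains 3, so R5C5 = 4.
Column 3 now contains 3, leaving R2C3 = 5.
Cage f needs sum 13, which forces R2C4 = 3.
Cage f needs sum 13, so R3C4 = 4.
Column 5 now contains 4, which forces R3C5 = 3.
5 is placed in column 3; hence R1C3 = 4.
Column 4 already has 4, which forces R1C4 = 5.
The full grid is 3 1 4 5 2 / 2 4 5 3 1 / 5 2 1 4 3 / 4 3 2 1 5 / 1 5 3 2 4.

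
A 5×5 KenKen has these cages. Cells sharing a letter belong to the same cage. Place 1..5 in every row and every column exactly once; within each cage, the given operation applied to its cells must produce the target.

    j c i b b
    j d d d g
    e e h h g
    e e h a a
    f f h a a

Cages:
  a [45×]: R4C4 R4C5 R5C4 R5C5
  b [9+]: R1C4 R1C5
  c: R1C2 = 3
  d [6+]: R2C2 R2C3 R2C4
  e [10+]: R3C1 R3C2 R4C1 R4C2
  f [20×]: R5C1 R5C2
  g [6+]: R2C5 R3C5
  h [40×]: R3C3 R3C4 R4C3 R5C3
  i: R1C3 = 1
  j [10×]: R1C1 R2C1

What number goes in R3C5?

Cage c is a single given cell, so R1C2 = 3.
Cage i is given, which forces R1C3 = 1.
The 4 cells of cage h must have product 40, leaving R3C4 = 1.
The 3 cells of cage d must have sum 6, so R2C2 = 1.
Cage e needs sum 10, leaving R4C1 = 1.
Row 4 already has 1, which forces R4C5 = 3.
Column 5 already has 3; hence R5C5 = 1.
Row 4 now contains 3, which forces R4C4 = 5.
Cage a needs product 45; hence R5C4 = 3.
5 is placed in column 4, which forces R1C4 = 4.
Cage b needs two cells with sum 9, leaving R1C5 = 5.
Cage d has sum 6; hence R2C3 = 3.
Column 4 already has 3, leaving R2C4 = 2.
Row 2 now contains 2, leaving R2C5 = 4.
Column 5 already has 4, so R3C5 = 2.
5 is placed in row 1, leaving R1C1 = 2.
Row 2 now contains 2, so R2C1 = 5.
2 is placed in row 3; hence R3C1 = 3.
The 4 cells of cage e must have sum 10, which forces R3C2 = 4.
4 is placed in row 3, leaving R3C3 = 5.
Cage e needs sum 10, so R4C2 = 2.
2 is placed in row 4; hence R4C3 = 4.
5 is placed in column 1; hence R5C1 = 4.
4 is placed in column 2, leaving R5C2 = 5.
4 is placed in column 3, which forces R5C3 = 2.
The full grid is 2 3 1 4 5 / 5 1 3 2 4 / 3 4 5 1 2 / 1 2 4 5 3 / 4 5 2 3 1.

2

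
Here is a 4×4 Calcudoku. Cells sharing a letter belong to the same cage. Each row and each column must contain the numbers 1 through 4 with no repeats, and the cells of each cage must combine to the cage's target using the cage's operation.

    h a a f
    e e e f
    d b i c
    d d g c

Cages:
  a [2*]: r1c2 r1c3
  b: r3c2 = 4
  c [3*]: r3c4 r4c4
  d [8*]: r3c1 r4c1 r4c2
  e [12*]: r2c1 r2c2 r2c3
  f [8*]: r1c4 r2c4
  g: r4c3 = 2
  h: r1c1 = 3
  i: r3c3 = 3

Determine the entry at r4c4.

Cage h is given, leaving r1c1 = 3.
Cage b is given; hence r3c2 = 4.
I is a freebie, which forces r3c3 = 3.
Row 3 now contains 3; hence r3c4 = 1.
G is a freebie, leaving r4c3 = 2.
Column 4 already has 1, leaving r4c4 = 3.
Cage a's pair has product 2, which forces r1c2 = 2.
2 is placed in column 3, so r1c3 = 1.
2 is placed in row 1, so r1c4 = 4.
The 3 cells of cage e must have product 12; hence r2c2 = 3.
1 is placed in column 3; hence r2c3 = 4.
Column 4 now contains 4, which forces r2c4 = 2.
Row 3 now contains 1, which forces r3c1 = 2.
The 3 cells of cage d must have product 8, so r4c1 = 4.
2 is placed in row 4, so r4c2 = 1.
4 is placed in row 2; hence r2c1 = 1.
The full grid is 3 2 1 4 / 1 3 4 2 / 2 4 3 1 / 4 1 2 3.

3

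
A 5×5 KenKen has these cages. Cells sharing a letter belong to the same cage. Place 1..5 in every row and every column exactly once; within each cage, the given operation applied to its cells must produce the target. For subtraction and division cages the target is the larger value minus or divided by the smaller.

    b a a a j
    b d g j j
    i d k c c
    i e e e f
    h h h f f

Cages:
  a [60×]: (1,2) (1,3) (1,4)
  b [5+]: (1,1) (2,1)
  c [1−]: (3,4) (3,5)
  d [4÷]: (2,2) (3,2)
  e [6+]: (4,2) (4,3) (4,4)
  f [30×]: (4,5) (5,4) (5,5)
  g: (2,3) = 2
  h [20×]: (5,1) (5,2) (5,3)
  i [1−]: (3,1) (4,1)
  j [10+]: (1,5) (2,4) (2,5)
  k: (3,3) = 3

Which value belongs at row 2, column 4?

Cage g is a single given cell; hence (2,3) = 2.
Cage k is a single given cell; hence (3,3) = 3.
Column 3 already has 3, so (4,3) = 1.
Row 4 needs a 4, and only (4,1) is open for it.
The two cells of cage b must have sum 5, leaving (1,1) = 2.
Cage b needs two cells with sum 5, so (2,1) = 3.
Cage i's pair has difference 1, which forces (3,1) = 5.
Column 1 now contains 5, which forces (5,1) = 1.
The only place for 1 in row 1 is (1,5).
The two cells of cage c must have difference 1; hence (3,4) = 1.
1 is placed in column 5, which forces (3,5) = 2.
Cage d's pair has quotient 4, so (2,2) = 1.
1 is placed in row 3; hence (3,2) = 4.
4 is placed in column 2; hence (5,2) = 5.
Row 5 already has 5, leaving (5,3) = 4.
Cage f needs product 30, so (5,4) = 2.
Row 5 already has 5, which forces (5,5) = 3.
Column 2 now contains 5, leaving (1,2) = 3.
Column 3 now contains 4, which forces (1,3) = 5.
Cage a has product 60, so (1,4) = 4.
Column 4 now contains 4, so (2,4) = 5.
Row 2 now contains 5; hence (2,5) = 4.
The 3 cells of cage e must have sum 6, so (4,2) = 2.
2 is placed in column 4, which forces (4,4) = 3.
Column 5 now contains 3, leaving (4,5) = 5.
Filled in: 2 3 5 4 1 / 3 1 2 5 4 / 5 4 3 1 2 / 4 2 1 3 5 / 1 5 4 2 3.

5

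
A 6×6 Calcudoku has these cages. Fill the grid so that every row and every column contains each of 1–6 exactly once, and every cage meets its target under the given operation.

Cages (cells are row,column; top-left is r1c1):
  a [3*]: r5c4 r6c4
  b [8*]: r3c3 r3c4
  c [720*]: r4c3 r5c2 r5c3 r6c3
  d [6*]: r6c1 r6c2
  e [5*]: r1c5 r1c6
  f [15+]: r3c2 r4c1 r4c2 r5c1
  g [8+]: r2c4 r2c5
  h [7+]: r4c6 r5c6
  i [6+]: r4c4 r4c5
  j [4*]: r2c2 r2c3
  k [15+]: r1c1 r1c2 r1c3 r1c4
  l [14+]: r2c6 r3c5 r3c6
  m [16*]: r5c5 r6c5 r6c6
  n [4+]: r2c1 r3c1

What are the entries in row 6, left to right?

6 1 5 3 4 2

The 4 cells of cage c must have product 720, so r5c2 = 6.
Row 6 needs a 5, and only r6c3 is open for it.
The 4 cells of cage c must have product 720; hence r4c3 = 6.
Column 3 already has 5, which forces r5c3 = 4.
Row 5 already has 4, leaving r5c5 = 2.
Cage j needs two cells with product 4, leaving r2c2 = 4.
Column 3 now contains 4, so r2c3 = 1.
Column 3 now contains 4; hence r3c3 = 2.
Cage b needs two cells with product 8; hence r3c4 = 4.
Cage m has product 16, so r6c5 = 4.
The 3 cells of cage m must have product 16, which forces r6c6 = 2.
2 is placed in column 3, leaving r1c3 = 3.
Row 2 already has 1, which forces r2c1 = 3.
The two cells of cage n must have sum 4, leaving r3c1 = 1.
Column 6 already has 2; hence r4c6 = 4.
3 is placed in column 1, so r5c1 = 5.
Cage h's pair has sum 7, so r5c6 = 3.
Cage d needs two cells with product 6; hence r6c1 = 6.
Cage d needs two cells with product 6, which forces r6c2 = 1.
1 is placed in row 6, so r6c4 = 3.
Column 1 already has 6, leaving r1c1 = 4.
The 4 cells of cage k must have sum 15, which forces r1c2 = 2.
The 4 cells of cage k must have sum 15, so r1c4 = 6.
Cage g needs two cells with sum 8, which forces r2c4 = 2.
Cage g needs two cells with sum 8, which forces r2c5 = 6.
Row 2 now contains 6, so r2c6 = 5.
Cage l needs sum 14; hence r3c5 = 3.
Column 6 now contains 5, so r3c6 = 6.
5 is placed in column 1, which forces r4c1 = 2.
3 is placed in row 5; hence r5c4 = 1.
The two cells of cage e must have product 5, leaving r1c5 = 5.
Column 6 now contains 5, so r1c6 = 1.
3 is placed in row 3; hence r3c2 = 5.
The 4 cells of cage f must have sum 15; hence r4c2 = 3.
Column 4 now contains 1, so r4c4 = 5.
Cage i's pair has sum 6, leaving r4c5 = 1.
The full grid is 4 2 3 6 5 1 / 3 4 1 2 6 5 / 1 5 2 4 3 6 / 2 3 6 5 1 4 / 5 6 4 1 2 3 / 6 1 5 3 4 2.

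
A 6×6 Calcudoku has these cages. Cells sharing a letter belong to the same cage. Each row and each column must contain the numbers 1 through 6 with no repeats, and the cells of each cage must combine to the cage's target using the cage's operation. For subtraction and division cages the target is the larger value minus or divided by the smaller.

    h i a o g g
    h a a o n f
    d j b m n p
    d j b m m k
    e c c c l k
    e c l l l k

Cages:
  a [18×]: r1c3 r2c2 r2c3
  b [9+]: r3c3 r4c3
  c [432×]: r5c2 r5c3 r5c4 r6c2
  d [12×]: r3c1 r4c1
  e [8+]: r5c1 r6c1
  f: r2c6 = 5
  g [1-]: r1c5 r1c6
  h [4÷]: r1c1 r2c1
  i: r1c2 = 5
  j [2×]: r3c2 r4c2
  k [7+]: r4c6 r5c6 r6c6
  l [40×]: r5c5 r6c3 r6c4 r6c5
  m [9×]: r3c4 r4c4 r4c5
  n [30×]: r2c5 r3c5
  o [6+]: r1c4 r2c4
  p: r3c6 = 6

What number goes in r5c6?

2

Cage i is a single given cell, so r1c2 = 5.
Cage f is given, leaving r2c6 = 5.
Cage m needs product 9, which forces r3c4 = 3.
P is a freebie, leaving r3c6 = 6.
Cage m has product 9, which forces r4c4 = 1.
Cage m needs product 9, leaving r4c5 = 3.
The 4 cells of cage c must have product 432, leaving r6c2 = 6.
Row 2 already has 5, which forces r2c5 = 6.
Cage d's pair has product 12; hence r3c1 = 2.
Cage j's pair has product 2, leaving r3c2 = 1.
Row 3 now contains 6, leaving r3c5 = 5.
Cage d's pair has product 12, which forces r4c1 = 6.
1 is placed in row 4, so r4c2 = 2.
Row 4 now contains 2, so r4c6 = 4.
1 is placed in column 2; hence r2c2 = 3.
Row 3 now contains 5, which forces r3c3 = 4.
Row 4 already has 4, leaving r4c3 = 5.
Column 2 already has 3; hence r5c2 = 4.
4 is placed in row 5, leaving r5c4 = 6.
Row 5 already has 6; hence r5c3 = 3.
The 4 cells of cage l must have product 40; hence r6c4 = 5.
The 4 cells of cage l must have product 40, which forces r6c5 = 4.
Column 3 already has 3, which forces r1c3 = 6.
Cage a has product 18, leaving r2c3 = 1.
Row 5 now contains 3, which forces r5c1 = 5.
Row 6 now contains 5, leaving r6c1 = 3.
Column 3 already has 1; hence r6c3 = 2.
Row 6 now contains 2; hence r6c6 = 1.
Cage h's pair has quotient 4, leaving r1c1 = 1.
Row 1 already has 1; hence r1c5 = 2.
2 is placed in row 1, so r1c6 = 3.
Row 2 now contains 1, which forces r2c1 = 4.
Row 2 now contains 4, leaving r2c4 = 2.
Cage l has product 40, which forces r5c5 = 1.
Column 6 already has 1, which forces r5c6 = 2.
2 is placed in row 1; hence r1c4 = 4.
Filled in: 1 5 6 4 2 3 / 4 3 1 2 6 5 / 2 1 4 3 5 6 / 6 2 5 1 3 4 / 5 4 3 6 1 2 / 3 6 2 5 4 1.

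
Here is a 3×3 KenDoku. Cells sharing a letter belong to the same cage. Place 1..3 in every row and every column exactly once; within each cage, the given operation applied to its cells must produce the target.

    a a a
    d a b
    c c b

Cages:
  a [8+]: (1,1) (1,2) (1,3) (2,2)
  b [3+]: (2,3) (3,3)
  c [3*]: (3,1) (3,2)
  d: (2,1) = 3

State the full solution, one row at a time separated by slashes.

2 1 3 / 3 2 1 / 1 3 2

Cage d is given, leaving (2,1) = 3.
Cage a has sum 8, leaving (2,2) = 2.
2 is placed in row 2; hence (2,3) = 1.
Column 1 now contains 3; hence (3,1) = 1.
Row 3 already has 1, so (3,2) = 3.
1 is placed in column 3, leaving (3,3) = 2.
Column 1 now contains 1; hence (1,1) = 2.
Column 2 now contains 3, leaving (1,2) = 1.
Column 3 now contains 2, leaving (1,3) = 3.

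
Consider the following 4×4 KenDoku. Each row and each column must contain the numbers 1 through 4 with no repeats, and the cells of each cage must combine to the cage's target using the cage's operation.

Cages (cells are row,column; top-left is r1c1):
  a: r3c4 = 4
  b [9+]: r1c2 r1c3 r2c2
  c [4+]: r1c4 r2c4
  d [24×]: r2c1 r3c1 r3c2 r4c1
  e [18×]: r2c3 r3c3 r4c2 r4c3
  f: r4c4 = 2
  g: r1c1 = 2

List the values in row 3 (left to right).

1 2 3 4

Cage g is a single given cell, leaving r1c1 = 2.
A is a freebie, so r3c4 = 4.
Cage e has product 18, leaving r4c2 = 3.
F is a freebie; hence r4c4 = 2.
Cage d has product 24, which forces r3c2 = 2.
Row 3 already has 2, which forces r3c3 = 3.
2 is placed in row 4, which forces r4c3 = 1.
Cage b has sum 9; hence r1c2 = 1.
Column 3 now contains 3; hence r1c3 = 4.
Row 1 already has 1; hence r1c4 = 3.
The 4 cells of cage d must have product 24, so r2c1 = 3.
2 is placed in column 2, which forces r2c2 = 4.
Column 3 now contains 3; hence r2c3 = 2.
3 is placed in column 4; hence r2c4 = 1.
Row 3 already has 3, which forces r3c1 = 1.
Row 4 already has 1, which forces r4c1 = 4.
Completed grid: 2 1 4 3 / 3 4 2 1 / 1 2 3 4 / 4 3 1 2.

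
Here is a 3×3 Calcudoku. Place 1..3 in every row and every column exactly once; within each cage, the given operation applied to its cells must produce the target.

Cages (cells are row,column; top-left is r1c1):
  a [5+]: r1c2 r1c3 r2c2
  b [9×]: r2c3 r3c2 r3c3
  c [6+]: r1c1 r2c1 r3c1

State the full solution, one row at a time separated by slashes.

Cage b has product 9, so r2c3 = 3.
Cage b has product 9; hence r3c2 = 3.
Cage b needs product 9, so r3c3 = 1.
Cage c has sum 6, so r1c1 = 3.
3 is placed in column 2, leaving r1c2 = 1.
1 is placed in column 3, leaving r1c3 = 2.
Cage c needs sum 6, so r2c1 = 1.
The 3 cells of cage a must have sum 5, so r2c2 = 2.
1 is placed in row 3, so r3c1 = 2.

3 1 2 / 1 2 3 / 2 3 1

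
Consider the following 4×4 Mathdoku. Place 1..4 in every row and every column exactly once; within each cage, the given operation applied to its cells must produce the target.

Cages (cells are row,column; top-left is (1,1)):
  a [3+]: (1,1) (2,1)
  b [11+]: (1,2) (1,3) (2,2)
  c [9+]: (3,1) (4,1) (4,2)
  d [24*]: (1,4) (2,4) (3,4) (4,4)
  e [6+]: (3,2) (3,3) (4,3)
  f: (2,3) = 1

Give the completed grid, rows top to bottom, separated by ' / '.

1 3 4 2 / 2 4 1 3 / 3 1 2 4 / 4 2 3 1

The 3 cells of cage b must have sum 11, leaving (1,2) = 3.
The 3 cells of cage b must have sum 11, so (1,3) = 4.
The 3 cells of cage b must have sum 11, so (2,2) = 4.
Cage f is given; hence (2,3) = 1.
Column 2 already has 4; hence (4,2) = 2.
Row 4 now contains 2, which forces (4,3) = 3.
The two cells of cage a must have sum 3, leaving (1,1) = 1.
Row 1 already has 1; hence (1,4) = 2.
Row 2 now contains 1; hence (2,1) = 2.
Column 4 now contains 2, leaving (2,4) = 3.
Cage c needs sum 9, which forces (3,1) = 3.
Column 2 already has 2, so (3,2) = 1.
3 is placed in column 3, so (3,3) = 2.
Row 3 already has 1, leaving (3,4) = 4.
The 3 cells of cage c must have sum 9, which forces (4,1) = 4.
Column 4 already has 4, which forces (4,4) = 1.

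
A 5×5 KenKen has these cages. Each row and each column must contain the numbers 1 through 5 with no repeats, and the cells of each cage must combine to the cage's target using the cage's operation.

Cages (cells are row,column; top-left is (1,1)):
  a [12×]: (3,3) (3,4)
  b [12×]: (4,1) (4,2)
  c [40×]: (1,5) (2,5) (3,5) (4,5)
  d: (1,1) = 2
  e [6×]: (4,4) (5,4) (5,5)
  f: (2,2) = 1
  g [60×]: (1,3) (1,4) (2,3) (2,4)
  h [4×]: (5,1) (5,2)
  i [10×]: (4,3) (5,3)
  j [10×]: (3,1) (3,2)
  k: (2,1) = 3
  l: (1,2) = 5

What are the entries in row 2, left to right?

Cage d is given, so (1,1) = 2.
Cage l is given; hence (1,2) = 5.
Cage k is a single given cell, so (2,1) = 3.
Cage f is a single given cell; hence (2,2) = 1.
2 is placed in column 1, which forces (3,1) = 5.
5 is placed in column 2, so (3,2) = 2.
3 is placed in column 1, which forces (4,1) = 4.
Row 4 now contains 4, so (4,2) = 3.
Column 1 already has 4, so (5,1) = 1.
Column 2 now contains 1, so (5,2) = 4.
Cage e needs product 6; hence (4,4) = 1.
Cage g needs product 60; hence (1,3) = 1.
1 is placed in column 4, so (1,4) = 3.
Row 1 already has 1; hence (1,5) = 4.
3 is placed in column 4, which forces (3,4) = 4.
Column 5 already has 4, so (3,5) = 1.
3 is placed in column 4, so (5,4) = 2.
Row 5 already has 2, leaving (5,5) = 3.
Cage g has product 60, which forces (2,3) = 4.
Column 4 already has 4, leaving (2,4) = 5.
Row 2 now contains 5, so (2,5) = 2.
Row 3 already has 4, so (3,3) = 3.
Cage i needs two cells with product 10, leaving (4,3) = 2.
2 is placed in column 5; hence (4,5) = 5.
Row 5 already has 2, leaving (5,3) = 5.
Completed grid: 2 5 1 3 4 / 3 1 4 5 2 / 5 2 3 4 1 / 4 3 2 1 5 / 1 4 5 2 3.

3 1 4 5 2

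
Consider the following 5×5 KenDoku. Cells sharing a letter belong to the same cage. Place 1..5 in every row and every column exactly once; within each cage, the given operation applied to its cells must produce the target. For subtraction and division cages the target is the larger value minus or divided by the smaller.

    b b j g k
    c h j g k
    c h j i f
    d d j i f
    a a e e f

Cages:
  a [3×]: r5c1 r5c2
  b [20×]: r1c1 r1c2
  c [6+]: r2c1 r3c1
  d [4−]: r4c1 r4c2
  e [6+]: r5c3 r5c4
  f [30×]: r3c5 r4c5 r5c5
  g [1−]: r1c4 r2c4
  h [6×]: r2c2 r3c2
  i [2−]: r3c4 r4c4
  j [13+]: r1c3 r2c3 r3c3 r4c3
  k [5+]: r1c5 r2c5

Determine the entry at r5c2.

1

Column 1 needs a 3, and only r5c1 is open for it.
Row 5 now contains 3, which forces r5c2 = 1.
The two cells of cage d must have difference 4; hence r4c1 = 1.
Column 2 already has 1, which forces r4c2 = 5.
Cage b's pair has product 20, leaving r1c1 = 5.
5 is placed in column 2, so r1c2 = 4.
In row 2, 5 can only go at r2c3, so r2c3 = 5.
In row 2, 1 can only go at r2c4, so r2c4 = 1.
Cage g's pair has difference 1, so r1c4 = 2.
Column 4 now contains 2, so r5c4 = 4.
Column 4 already has 4, leaving r3c4 = 5.
Column 4 already has 4, so r4c4 = 3.
3 is placed in row 4, which forces r4c5 = 2.
Row 5 already has 4; hence r5c3 = 2.
2 is placed in column 5, leaving r5c5 = 5.
Cage k's pair has sum 5, so r1c5 = 1.
2 is placed in column 5, so r2c5 = 4.
2 is placed in column 5, leaving r3c5 = 3.
3 is placed in row 4, which forces r4c3 = 4.
Row 1 now contains 1, leaving r1c3 = 3.
Row 2 now contains 4, so r2c1 = 2.
The two cells of cage h must have product 6; hence r2c2 = 3.
The two cells of cage c must have sum 6, leaving r3c1 = 4.
3 is placed in row 3; hence r3c2 = 2.
3 is placed in row 3, which forces r3c3 = 1.
The full grid is 5 4 3 2 1 / 2 3 5 1 4 / 4 2 1 5 3 / 1 5 4 3 2 / 3 1 2 4 5.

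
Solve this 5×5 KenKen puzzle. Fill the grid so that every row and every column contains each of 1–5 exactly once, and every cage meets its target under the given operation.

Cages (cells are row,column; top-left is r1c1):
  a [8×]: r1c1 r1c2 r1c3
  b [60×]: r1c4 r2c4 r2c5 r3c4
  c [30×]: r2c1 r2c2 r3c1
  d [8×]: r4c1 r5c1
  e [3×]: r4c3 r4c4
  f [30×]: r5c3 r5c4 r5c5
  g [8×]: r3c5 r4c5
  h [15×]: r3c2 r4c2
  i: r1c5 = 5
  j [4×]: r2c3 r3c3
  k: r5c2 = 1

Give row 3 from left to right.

Cage i is a single given cell, leaving r1c5 = 5.
Cage k is given, so r5c2 = 1.
In row 1, 3 can only go at r1c4, so r1c4 = 3.
The two cells of cage e must have product 3; hence r4c3 = 3.
3 is placed in column 4; hence r4c4 = 1.
The two cells of cage h must have product 15, so r3c2 = 3.
Row 4 now contains 3; hence r4c2 = 5.
Cage f has product 30; hence r5c5 = 3.
Cage c has product 30, which forces r2c1 = 3.
Column 2 now contains 5; hence r2c2 = 2.
Row 2 now contains 2, which forces r2c5 = 1.
Cage c has product 30, which forces r3c1 = 5.
Column 2 now contains 2, leaving r1c2 = 4.
1 is placed in row 2, leaving r2c3 = 4.
The 4 cells of cage b must have product 60; hence r2c4 = 5.
The two cells of cage j must have product 4, so r3c3 = 1.
Cage b has product 60, so r3c4 = 4.
Row 3 already has 4, which forces r3c5 = 2.
2 is placed in column 5, so r4c5 = 4.
Column 4 already has 5, so r5c4 = 2.
Cage a has product 8, so r1c1 = 1.
Column 3 now contains 1; hence r1c3 = 2.
Row 4 already has 4; hence r4c1 = 2.
2 is placed in row 5, leaving r5c1 = 4.
2 is placed in row 5, so r5c3 = 5.
The full grid is 1 4 2 3 5 / 3 2 4 5 1 / 5 3 1 4 2 / 2 5 3 1 4 / 4 1 5 2 3.

5 3 1 4 2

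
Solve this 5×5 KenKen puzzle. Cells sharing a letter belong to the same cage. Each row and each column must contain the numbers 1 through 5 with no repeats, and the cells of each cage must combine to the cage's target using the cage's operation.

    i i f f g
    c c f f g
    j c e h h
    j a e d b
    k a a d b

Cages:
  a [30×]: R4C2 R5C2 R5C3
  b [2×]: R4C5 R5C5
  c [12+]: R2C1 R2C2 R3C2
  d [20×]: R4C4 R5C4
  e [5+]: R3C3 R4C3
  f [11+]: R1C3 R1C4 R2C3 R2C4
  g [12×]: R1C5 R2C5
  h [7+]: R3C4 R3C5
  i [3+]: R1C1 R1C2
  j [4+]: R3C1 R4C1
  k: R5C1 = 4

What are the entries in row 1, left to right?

K is a freebie, so R5C1 = 4.
4 is placed in row 5, so R5C4 = 5.
The 3 cells of cage a must have product 30, so R4C2 = 5.
Column 4 already has 5; hence R4C4 = 4.
Cage c needs sum 12, leaving R2C1 = 5.
Row 1 needs a 5, and only R1C3 is open for it.
Row 1 needs a 4, and only R1C5 is open for it.
4 is placed in column 5, so R2C5 = 3.
Cage h needs two cells with sum 7; hence R3C4 = 2.
4 is placed in column 5; hence R3C5 = 5.
Cage f has sum 11, which forces R1C4 = 3.
Row 2 now contains 3; hence R2C2 = 4.
The 4 cells of cage f must have sum 11, leaving R2C3 = 2.
Column 4 now contains 2; hence R2C4 = 1.
Cage c needs sum 12; hence R3C2 = 3.
3 is placed in row 3, leaving R3C3 = 4.
Column 3 now contains 2, so R4C3 = 1.
1 is placed in row 4, leaving R4C5 = 2.
Column 2 now contains 3, which forces R5C2 = 2.
Column 3 now contains 2, which forces R5C3 = 3.
2 is placed in column 5, leaving R5C5 = 1.
Cage i needs two cells with sum 3, which forces R1C1 = 2.
Column 2 already has 2, which forces R1C2 = 1.
3 is placed in row 3; hence R3C1 = 1.
1 is placed in row 4; hence R4C1 = 3.
Filled in: 2 1 5 3 4 / 5 4 2 1 3 / 1 3 4 2 5 / 3 5 1 4 2 / 4 2 3 5 1.

2 1 5 3 4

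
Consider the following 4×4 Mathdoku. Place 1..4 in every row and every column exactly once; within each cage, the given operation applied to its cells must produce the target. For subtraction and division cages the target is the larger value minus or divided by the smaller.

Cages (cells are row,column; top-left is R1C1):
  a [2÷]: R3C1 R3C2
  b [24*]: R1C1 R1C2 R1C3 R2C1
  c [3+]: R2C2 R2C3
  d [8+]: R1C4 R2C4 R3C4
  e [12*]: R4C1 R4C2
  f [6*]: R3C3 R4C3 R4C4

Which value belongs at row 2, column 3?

Column 3 needs a 4, and only R1C3 is open for it.
In row 2, 4 can only go at R2C4, so R2C4 = 4.
In row 2, 3 can only go at R2C1, so R2C1 = 3.
Column 1 now contains 3, which forces R4C1 = 4.
The two cells of cage e must have product 12, which forces R4C2 = 3.
Cage f needs product 6, which forces R3C3 = 3.
Row 3 already has 3, so R3C4 = 1.
Column 4 now contains 1; hence R4C4 = 2.
Column 4 now contains 1; hence R1C4 = 3.
Row 3 now contains 1, which forces R3C1 = 2.
Cage a needs two cells with quotient 2, so R3C2 = 4.
2 is placed in row 4, leaving R4C3 = 1.
Column 1 now contains 2, which forces R1C1 = 1.
Cage b needs product 24, which forces R1C2 = 2.
The two cells of cage c must have sum 3, so R2C2 = 1.
Column 3 now contains 1, leaving R2C3 = 2.
The full grid is 1 2 4 3 / 3 1 2 4 / 2 4 3 1 / 4 3 1 2.

2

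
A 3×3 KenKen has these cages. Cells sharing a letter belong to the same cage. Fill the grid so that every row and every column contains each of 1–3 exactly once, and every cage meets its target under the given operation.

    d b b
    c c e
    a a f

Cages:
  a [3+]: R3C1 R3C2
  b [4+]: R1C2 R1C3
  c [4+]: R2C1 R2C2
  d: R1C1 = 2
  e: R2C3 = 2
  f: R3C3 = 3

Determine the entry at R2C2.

1

Cage d is a single given cell; hence R1C1 = 2.
Cage e is given, which forces R2C3 = 2.
Column 1 already has 2, which forces R3C1 = 1.
1 is placed in row 3, which forces R3C2 = 2.
Cage f is given, which forces R3C3 = 3.
The two cells of cage b must have sum 4, so R1C2 = 3.
Column 3 now contains 3, leaving R1C3 = 1.
1 is placed in column 1, so R2C1 = 3.
Cage c needs two cells with sum 4; hence R2C2 = 1.
The full grid is 2 3 1 / 3 1 2 / 1 2 3.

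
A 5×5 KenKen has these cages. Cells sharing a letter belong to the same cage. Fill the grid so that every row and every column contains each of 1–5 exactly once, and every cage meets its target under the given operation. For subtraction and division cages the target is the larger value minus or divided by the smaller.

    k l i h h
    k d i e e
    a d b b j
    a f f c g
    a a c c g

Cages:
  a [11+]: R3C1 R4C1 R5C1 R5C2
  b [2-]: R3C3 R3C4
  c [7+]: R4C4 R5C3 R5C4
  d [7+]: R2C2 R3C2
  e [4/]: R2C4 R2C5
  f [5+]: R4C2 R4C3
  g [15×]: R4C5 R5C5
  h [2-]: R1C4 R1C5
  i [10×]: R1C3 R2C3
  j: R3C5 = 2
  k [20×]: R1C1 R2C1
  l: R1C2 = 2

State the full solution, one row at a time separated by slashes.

L is a freebie; hence R1C2 = 2.
2 is placed in row 1, which forces R1C3 = 5.
5 is placed in column 3; hence R2C3 = 2.
Cage j is given; hence R3C5 = 2.
5 is placed in row 1; hence R1C1 = 4.
The two cells of cage k must have product 20, leaving R2C1 = 5.
Cage a needs sum 11, which forces R5C2 = 5.
5 is placed in row 5, which forces R5C5 = 3.
The two cells of cage h must have difference 2, leaving R1C4 = 3.
Column 5 already has 3, so R1C5 = 1.
Column 5 now contains 1; hence R2C5 = 4.
Column 5 already has 3, so R4C5 = 5.
Row 2 already has 4, so R2C2 = 3.
Row 2 already has 4, so R2C4 = 1.
Cage d needs two cells with sum 7, so R3C2 = 4.
The two cells of cage b must have difference 2, which forces R3C3 = 3.
Column 4 already has 1, which forces R3C4 = 5.
Column 2 now contains 4, which forces R4C2 = 1.
Row 4 already has 1; hence R4C3 = 4.
Row 4 already has 4, so R4C4 = 2.
Column 3 already has 4, which forces R5C3 = 1.
Column 4 already has 2; hence R5C4 = 4.
Row 3 now contains 3, so R3C1 = 1.
Row 4 now contains 2; hence R4C1 = 3.
1 is placed in row 5; hence R5C1 = 2.

4 2 5 3 1 / 5 3 2 1 4 / 1 4 3 5 2 / 3 1 4 2 5 / 2 5 1 4 3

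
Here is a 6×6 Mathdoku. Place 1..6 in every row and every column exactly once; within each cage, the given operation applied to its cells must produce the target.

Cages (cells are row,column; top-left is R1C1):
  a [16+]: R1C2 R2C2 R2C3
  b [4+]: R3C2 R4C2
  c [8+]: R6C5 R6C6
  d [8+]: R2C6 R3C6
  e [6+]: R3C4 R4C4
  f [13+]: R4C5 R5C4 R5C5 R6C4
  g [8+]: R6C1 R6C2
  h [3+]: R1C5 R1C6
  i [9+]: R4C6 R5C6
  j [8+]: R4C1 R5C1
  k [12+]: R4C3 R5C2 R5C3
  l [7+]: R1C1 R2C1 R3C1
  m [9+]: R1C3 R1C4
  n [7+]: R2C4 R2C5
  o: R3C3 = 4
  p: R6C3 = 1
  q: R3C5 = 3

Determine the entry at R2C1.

O is a freebie, leaving R3C3 = 4.
Q is a freebie, so R3C5 = 3.
Cage p is given, which forces R6C3 = 1.
Row 3 already has 3, so R3C2 = 1.
The two cells of cage b must have sum 4; hence R4C2 = 3.
Row 3 now contains 1; hence R3C1 = 2.
2 is placed in row 3, leaving R3C4 = 5.
Row 3 already has 5, so R3C6 = 6.
Cage d's pair has sum 8, so R2C6 = 2.
Cage j needs two cells with sum 8, which forces R4C1 = 5.
The two cells of cage e must have sum 6, leaving R4C4 = 1.
Row 4 now contains 5, leaving R4C6 = 4.
Cage j needs two cells with sum 8, leaving R5C1 = 3.
4 is placed in column 6; hence R5C6 = 5.
Column 1 already has 3, so R6C1 = 6.
Row 6 already has 6, so R6C5 = 5.
2 is placed in column 6, leaving R6C6 = 3.
Cage h's pair has sum 3, leaving R1C5 = 2.
2 is placed in column 6, so R1C6 = 1.
2 is placed in column 5, leaving R4C5 = 6.
Row 5 already has 5, which forces R5C2 = 4.
Cage f needs sum 13, leaving R5C5 = 1.
5 is placed in row 6, which forces R6C2 = 2.
Row 6 now contains 2, leaving R6C4 = 4.
Row 1 already has 1, so R1C1 = 4.
Cage a has sum 16, so R1C2 = 5.
Cage l needs sum 7, leaving R2C1 = 1.
Column 2 already has 4, which forces R2C2 = 6.
Cage a has sum 16, so R2C3 = 5.
The two cells of cage n must have sum 7; hence R2C4 = 3.
1 is placed in column 5, so R2C5 = 4.
Row 4 already has 6, so R4C3 = 2.
Cage k has sum 12, so R5C3 = 6.
The 4 cells of cage f must have sum 13, leaving R5C4 = 2.
Column 3 already has 6, so R1C3 = 3.
Column 4 now contains 3, which forces R1C4 = 6.
Completed grid: 4 5 3 6 2 1 / 1 6 5 3 4 2 / 2 1 4 5 3 6 / 5 3 2 1 6 4 / 3 4 6 2 1 5 / 6 2 1 4 5 3.

1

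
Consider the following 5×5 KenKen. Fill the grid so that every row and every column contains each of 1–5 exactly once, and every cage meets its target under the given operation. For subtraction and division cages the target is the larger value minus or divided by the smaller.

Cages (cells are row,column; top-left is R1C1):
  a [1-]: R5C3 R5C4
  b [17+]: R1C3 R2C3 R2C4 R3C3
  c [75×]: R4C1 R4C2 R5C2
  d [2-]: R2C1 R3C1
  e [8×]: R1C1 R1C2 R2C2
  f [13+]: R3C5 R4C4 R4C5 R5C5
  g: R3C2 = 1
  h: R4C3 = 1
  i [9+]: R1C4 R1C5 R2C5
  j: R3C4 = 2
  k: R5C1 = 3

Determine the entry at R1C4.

Cage b has sum 17, which forces R2C4 = 5.
Cage g is given, so R3C2 = 1.
Cage j is given, leaving R3C4 = 2.
The 3 cells of cage c must have product 75, so R4C1 = 5.
The 3 cells of cage c must have product 75, leaving R4C2 = 3.
Cage h is given, which forces R4C3 = 1.
1 is placed in row 4, leaving R4C4 = 4.
4 is placed in row 4; hence R4C5 = 2.
Cage k is given, leaving R5C1 = 3.
Cage c needs product 75, leaving R5C2 = 5.
3 is placed in row 5, leaving R5C4 = 1.
Row 5 already has 1, which forces R5C5 = 4.
Cage e needs product 8, which forces R1C1 = 1.
Column 4 now contains 1; hence R1C4 = 3.
The 3 cells of cage i must have sum 9, which forces R1C5 = 5.
Cage d needs two cells with difference 2, leaving R2C1 = 2.
2 is placed in row 2; hence R2C2 = 4.
Row 2 already has 4; hence R2C3 = 3.
Cage i has sum 9; hence R2C5 = 1.
Column 1 now contains 3, which forces R3C1 = 4.
Row 3 now contains 4, leaving R3C3 = 5.
Cage f needs sum 13, which forces R3C5 = 3.
4 is placed in row 5, which forces R5C3 = 2.
Column 2 already has 4; hence R1C2 = 2.
Row 1 now contains 5; hence R1C3 = 4.
Completed grid: 1 2 4 3 5 / 2 4 3 5 1 / 4 1 5 2 3 / 5 3 1 4 2 / 3 5 2 1 4.

3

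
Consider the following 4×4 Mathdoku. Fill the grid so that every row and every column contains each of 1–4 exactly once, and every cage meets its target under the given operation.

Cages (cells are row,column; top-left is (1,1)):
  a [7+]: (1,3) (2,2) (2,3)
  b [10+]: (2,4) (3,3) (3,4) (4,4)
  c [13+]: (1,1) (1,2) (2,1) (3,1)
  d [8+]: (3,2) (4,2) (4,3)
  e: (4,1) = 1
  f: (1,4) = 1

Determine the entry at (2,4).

3

Cage c needs sum 13; hence (1,2) = 4.
Cage f is a single given cell, leaving (1,4) = 1.
Cage e is a single given cell; hence (4,1) = 1.
The 4 cells of cage b must have sum 10, leaving (3,3) = 1.
Cage a has sum 7, leaving (1,3) = 2.
1 is placed in row 3; hence (3,2) = 3.
Cage d has sum 8; hence (4,2) = 2.
Cage d needs sum 8, leaving (4,3) = 3.
3 is placed in row 4; hence (4,4) = 4.
2 is placed in row 1; hence (1,1) = 3.
Column 2 now contains 2, leaving (2,2) = 1.
3 is placed in column 3, so (2,3) = 4.
Cage b has sum 10, which forces (2,4) = 3.
Column 4 now contains 4, so (3,4) = 2.
Row 2 already has 4, so (2,1) = 2.
Row 3 already has 2, leaving (3,1) = 4.
The full grid is 3 4 2 1 / 2 1 4 3 / 4 3 1 2 / 1 2 3 4.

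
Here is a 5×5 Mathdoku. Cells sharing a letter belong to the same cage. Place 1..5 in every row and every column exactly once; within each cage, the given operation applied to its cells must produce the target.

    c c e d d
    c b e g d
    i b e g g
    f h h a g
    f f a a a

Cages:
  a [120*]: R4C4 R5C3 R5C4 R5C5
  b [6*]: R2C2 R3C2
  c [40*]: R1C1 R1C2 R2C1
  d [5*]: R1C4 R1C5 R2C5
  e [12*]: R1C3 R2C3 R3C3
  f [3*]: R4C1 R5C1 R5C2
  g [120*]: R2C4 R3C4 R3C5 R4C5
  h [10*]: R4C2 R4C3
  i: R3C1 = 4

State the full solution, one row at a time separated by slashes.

Cage d has product 5, leaving R1C4 = 1.
Cage d needs product 5, which forces R1C5 = 5.
Cage d needs product 5; hence R2C5 = 1.
Cage i is a single given cell, so R3C1 = 4.
The 3 cells of cage f must have product 3, which forces R4C1 = 1.
The 3 cells of cage f must have product 3, so R5C1 = 3.
The 3 cells of cage f must have product 3, so R5C2 = 1.
Column 1 already has 4, leaving R1C1 = 2.
Cage c has product 40, which forces R1C2 = 4.
Row 1 already has 4, which forces R1C3 = 3.
Cage c has product 40, leaving R2C1 = 5.
Column 3 already has 3, so R2C3 = 4.
The 3 cells of cage e must have product 12; hence R3C3 = 1.
Cage a has product 120, which forces R4C4 = 3.
Column 4 now contains 3, so R2C4 = 2.
Cage g needs product 120, so R3C4 = 5.
The 4 cells of cage g must have product 120; hence R3C5 = 3.
Cage g needs product 120, so R4C5 = 4.
5 is placed in column 4, leaving R5C4 = 4.
4 is placed in column 5, so R5C5 = 2.
Row 2 now contains 2; hence R2C2 = 3.
Row 3 already has 3, leaving R3C2 = 2.
Column 2 now contains 2, leaving R4C2 = 5.
5 is placed in row 4, which forces R4C3 = 2.
Row 5 now contains 2, so R5C3 = 5.

2 4 3 1 5 / 5 3 4 2 1 / 4 2 1 5 3 / 1 5 2 3 4 / 3 1 5 4 2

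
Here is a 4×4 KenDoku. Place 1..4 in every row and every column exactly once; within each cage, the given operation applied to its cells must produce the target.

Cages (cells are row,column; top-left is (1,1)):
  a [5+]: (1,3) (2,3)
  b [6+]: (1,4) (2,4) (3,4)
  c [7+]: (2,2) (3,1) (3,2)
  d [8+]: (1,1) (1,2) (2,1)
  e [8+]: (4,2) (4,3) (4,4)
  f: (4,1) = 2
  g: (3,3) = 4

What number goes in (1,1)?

4

Cage g is a single given cell, which forces (3,3) = 4.
F is a freebie; hence (4,1) = 2.
The only place for 2 in column 2 is (3,2).
The 3 cells of cage c must have sum 7, which forces (2,2) = 4.
Cage c needs sum 7, so (3,1) = 1.
Row 3 already has 1, leaving (3,4) = 3.
The 3 cells of cage d must have sum 8, leaving (1,1) = 4.
Cage d has sum 8, leaving (1,2) = 1.
Row 1 already has 1; hence (1,4) = 2.
1 is placed in column 1, which forces (2,1) = 3.
Row 2 already has 3, which forces (2,3) = 2.
Column 4 now contains 2, so (2,4) = 1.
Column 2 already has 1; hence (4,2) = 3.
Row 4 now contains 3, so (4,3) = 1.
The 3 cells of cage e must have sum 8, which forces (4,4) = 4.
Row 1 already has 2, leaving (1,3) = 3.
Completed grid: 4 1 3 2 / 3 4 2 1 / 1 2 4 3 / 2 3 1 4.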